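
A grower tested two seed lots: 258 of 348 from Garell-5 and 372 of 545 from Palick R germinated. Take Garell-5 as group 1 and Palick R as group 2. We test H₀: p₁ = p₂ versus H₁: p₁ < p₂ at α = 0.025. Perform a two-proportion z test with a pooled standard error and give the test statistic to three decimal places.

z = 1.880

p̂₁ = 258/348 = 0.74138, p̂₂ = 372/545 = 0.68257.
Pooled p̂ = (258+372)/(348+545) = 630/893 = 0.70549.
SE = √(p̂(1−p̂)(1/n₁+1/n₂)) = √(0.70549·0.29451·0.00470843) = √(0.000978293) = 0.03128.
z = (0.74138 − 0.68257)/0.03128 = 0.05881/0.03128 = 1.880.
p-value = P(Z < 1.880) ≈ 0.9700. With α = 0.025, fail to reject H₀.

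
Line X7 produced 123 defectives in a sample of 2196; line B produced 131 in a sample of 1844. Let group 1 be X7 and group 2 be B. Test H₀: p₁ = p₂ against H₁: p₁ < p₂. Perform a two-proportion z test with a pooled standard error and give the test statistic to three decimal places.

p̂₁ = 123/2196 ≈ 0.05601, p̂₂ = 131/1844 ≈ 0.07104.
Pooled p̂ = (123+131)/(2196+1844) = 254/4040 = 0.06287.
SE = √(0.0589185 × 0.000997673) = 0.00767.
z = (0.05601 − 0.07104)/0.00767 = -0.01503/0.00767 = -1.960.
p-value = P(Z < -1.960) ≈ 0.0250.

z = -1.960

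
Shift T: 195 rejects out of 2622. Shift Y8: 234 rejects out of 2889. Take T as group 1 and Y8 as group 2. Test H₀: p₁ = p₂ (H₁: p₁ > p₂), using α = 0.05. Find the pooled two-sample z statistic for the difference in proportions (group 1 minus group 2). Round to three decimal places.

z = -0.917

p̂₁ = 195/2622 ≈ 0.07437, p̂₂ = 234/2889 ≈ 0.08100.
Pooled p̂ = (195+234)/(2622+2889) = 429/5511 = 0.07784.
SE = √(0.0717846 × 0.000727529) = 0.00723.
z = (0.07437 − 0.08100)/0.00723 = -0.00663/0.00723 = -0.917.
p-value = P(Z > -0.917) ≈ 0.8204; since p > α = 0.05, fail to reject H₀.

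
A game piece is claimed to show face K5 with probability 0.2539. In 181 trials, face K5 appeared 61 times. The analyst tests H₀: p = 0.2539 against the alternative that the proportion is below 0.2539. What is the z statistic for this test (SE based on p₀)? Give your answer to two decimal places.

z = 2.57

p̂ = 61/181 = 0.33702.
Under H₀, SE = √(0.2539·0.7461/181) = √(0.0010466) = 0.03235.
z = (0.33702 − 0.2539)/0.03235 = 0.08312/0.03235 = 2.57.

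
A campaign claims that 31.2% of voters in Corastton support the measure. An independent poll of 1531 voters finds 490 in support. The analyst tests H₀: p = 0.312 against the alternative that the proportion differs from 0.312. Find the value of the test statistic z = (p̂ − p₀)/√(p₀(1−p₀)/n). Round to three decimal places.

p̂ = 490/1531 = 0.32005.
SE = √(p₀(1−p₀)/n) = √(0.21466/1531) = 0.01184.
z = (0.32005 − 0.312)/0.01184 = 0.00805/0.01184 = 0.680.
p-value = 2·P(Z > 0.680) ≈ 0.4965.

z = 0.680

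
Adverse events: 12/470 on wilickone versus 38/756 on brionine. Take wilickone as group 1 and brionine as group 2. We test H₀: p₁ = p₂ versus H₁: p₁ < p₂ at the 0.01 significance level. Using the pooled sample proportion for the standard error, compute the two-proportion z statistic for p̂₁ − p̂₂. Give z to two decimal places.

p̂₁ = 12/470 = 0.02553, p̂₂ = 38/756 = 0.05026.
Pooled p̂ = (12+38)/(470+756) = 50/1226 = 0.04078.
SE = √(p̂(1−p̂)(1/n₁+1/n₂)) = √(0.04078·0.95922·0.00345041) = √(0.000134979) = 0.01162.
z = (0.02553 − 0.05026)/0.01162 = -0.02473/0.01162 = -2.13.
p-value = P(Z < -2.129) ≈ 0.0166, so at α = 0.01 we fail to reject H₀.

z = -2.13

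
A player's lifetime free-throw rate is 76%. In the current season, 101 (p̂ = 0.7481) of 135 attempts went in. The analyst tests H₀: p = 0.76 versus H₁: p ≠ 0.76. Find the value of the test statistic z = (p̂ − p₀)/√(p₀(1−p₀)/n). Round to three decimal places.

p̂ = 101/135 = 0.74815.
Standard error under H₀: √(0.76×0.24/135) = 0.03676.
z = (0.74815 − 0.76)/0.03676 = -0.01185/0.03676 = -0.322.

z = -0.322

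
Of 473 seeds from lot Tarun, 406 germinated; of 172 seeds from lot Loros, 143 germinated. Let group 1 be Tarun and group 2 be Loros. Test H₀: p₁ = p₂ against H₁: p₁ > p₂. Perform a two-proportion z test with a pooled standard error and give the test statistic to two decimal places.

z = 0.85

p̂₁ = 406/473 = 0.8584, p̂₂ = 143/172 = 0.8314.
Pooled p̂ = (406+143)/(473+172) = 549/645 = 0.8512.
SE = √(p̂(1−p̂)(1/n₁+1/n₂)) = √(0.8512·0.1488·0.00792812) = √(0.00100437) = 0.0317.
z = (0.8584 − 0.8314)/0.0317 = 0.0270/0.0317 = 0.85.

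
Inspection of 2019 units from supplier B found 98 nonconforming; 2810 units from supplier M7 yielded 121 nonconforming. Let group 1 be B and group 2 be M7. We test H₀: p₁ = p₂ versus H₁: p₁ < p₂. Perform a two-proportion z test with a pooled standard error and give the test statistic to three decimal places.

z = 0.902

p̂₁ = 98/2019 = 0.0485389, p̂₂ = 121/2810 = 0.0430605.
Pooled p̂ = (98+121)/(2019+2810) = 219/4829 = 0.0453510.
SE = √(p̂(1−p̂)(1/n₁+1/n₂)) = √(0.0453510·0.9546490·0.000851167) = √(3.68507e-05) = 0.0060705.
z = (0.0485389 − 0.0430605)/0.0060705 = 0.0054784/0.0060705 = 0.902.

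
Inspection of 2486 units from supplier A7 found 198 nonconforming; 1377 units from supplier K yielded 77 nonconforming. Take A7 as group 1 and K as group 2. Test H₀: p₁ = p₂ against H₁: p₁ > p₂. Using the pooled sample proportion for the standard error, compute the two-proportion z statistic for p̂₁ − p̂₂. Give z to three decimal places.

p̂₁ = 198/2486 ≈ 0.07965, p̂₂ = 77/1377 ≈ 0.05592.
Pooled p̂ = (198+77)/(2486+1377) = 275/3863 = 0.07119.
SE = √(p̂(1−p̂)(1/n₁+1/n₂)) = √(0.07119·0.92881·0.00112847) = √(7.46149e-05) = 0.00864.
z = (0.07965 − 0.05592)/0.00864 = 0.02373/0.00864 = 2.747.

z = 2.747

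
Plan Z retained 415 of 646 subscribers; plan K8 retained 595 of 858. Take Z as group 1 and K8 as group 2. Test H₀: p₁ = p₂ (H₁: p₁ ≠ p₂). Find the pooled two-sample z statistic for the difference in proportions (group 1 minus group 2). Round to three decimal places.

p̂₁ = 415/646 ≈ 0.64241, p̂₂ = 595/858 ≈ 0.69347.
Pooled p̂ = (415+595)/(646+858) = 1010/1504 = 0.67154.
SE = √(p̂(1−p̂)(1/n₁+1/n₂)) = √(0.67154·0.32846·0.00271349) = √(0.000598523) = 0.02446.
z = (0.64241 − 0.69347)/0.02446 = -0.05106/0.02446 = -2.087.

z = -2.087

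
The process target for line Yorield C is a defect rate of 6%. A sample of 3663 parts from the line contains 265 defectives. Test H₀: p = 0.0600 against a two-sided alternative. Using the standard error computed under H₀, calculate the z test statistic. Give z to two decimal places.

p̂ = 265/3663 ≈ 0.0723.
Standard error under H₀: √(0.06×0.94/3663) = 0.0039.
z = (0.0723 − 0.06)/0.0039 = 0.0123/0.0039 = 3.15.
Two-sided p-value ≈ 2·Φ(−3.146) = 0.0017.

z = 3.15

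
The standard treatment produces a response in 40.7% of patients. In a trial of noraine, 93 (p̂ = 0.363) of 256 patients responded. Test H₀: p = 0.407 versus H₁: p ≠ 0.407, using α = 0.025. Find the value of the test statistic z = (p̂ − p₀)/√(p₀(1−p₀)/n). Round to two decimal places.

z = -1.42

p̂ = 93/256 = 0.3633.
SE = √(p₀(1−p₀)/n) = √(0.24135/256) = 0.0307.
z = (0.3633 − 0.407)/0.0307 = -0.0437/0.0307 = -1.42.
Two-sided p-value ≈ 2·Φ(−1.424) = 0.1545, so at α = 0.025 we fail to reject H₀.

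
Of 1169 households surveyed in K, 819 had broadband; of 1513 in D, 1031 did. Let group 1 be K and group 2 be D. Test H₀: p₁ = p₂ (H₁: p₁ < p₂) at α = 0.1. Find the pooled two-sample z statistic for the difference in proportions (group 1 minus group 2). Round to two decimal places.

p̂₁ = 819/1169 ≈ 0.70060, p̂₂ = 1031/1513 ≈ 0.68143.
Pooled p̂ = (819+1031)/(1169+1513) = 1850/2682 = 0.68978.
SE = √(p̂(1−p̂)(1/n₁+1/n₂)) = √(0.68978·0.31022·0.00151637) = √(0.000324476) = 0.01801.
z = (0.70060 − 0.68143)/0.01801 = 0.01917/0.01801 = 1.06.
p-value = P(Z < 1.064) ≈ 0.8564, so at α = 0.1 we fail to reject H₀.

z = 1.06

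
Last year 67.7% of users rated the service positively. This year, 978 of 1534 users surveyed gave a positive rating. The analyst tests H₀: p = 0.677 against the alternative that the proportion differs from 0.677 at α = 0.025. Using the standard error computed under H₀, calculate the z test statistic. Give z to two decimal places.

z = -3.30

p̂ = 978/1534 = 0.63755.
Standard error under H₀: √(0.677×0.323/1534) = 0.01194.
z = (0.63755 − 0.677)/0.01194 = -0.03945/0.01194 = -3.30.
Two-sided p-value ≈ 2·Φ(−3.304) = 0.0010; since p < α = 0.025, reject H₀.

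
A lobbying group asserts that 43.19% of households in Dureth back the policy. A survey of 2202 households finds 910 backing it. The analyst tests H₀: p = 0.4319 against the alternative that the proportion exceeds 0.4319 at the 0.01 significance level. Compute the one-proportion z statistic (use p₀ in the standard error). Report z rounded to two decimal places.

p̂ = 910/2202 ≈ 0.41326.
SE = √(p₀(1−p₀)/n) = √(0.24536/2202) = 0.01056.
z = (0.41326 − 0.4319)/0.01056 = -0.01864/0.01056 = -1.77.
p-value = P(Z > -1.766) ≈ 0.9613. With α = 0.01, fail to reject H₀.

z = -1.77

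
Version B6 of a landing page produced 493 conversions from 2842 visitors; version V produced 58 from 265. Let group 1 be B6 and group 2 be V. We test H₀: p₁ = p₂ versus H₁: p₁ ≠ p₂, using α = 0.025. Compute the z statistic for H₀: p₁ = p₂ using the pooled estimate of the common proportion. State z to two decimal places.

p̂₁ = 493/2842 = 0.1735, p̂₂ = 58/265 = 0.2189.
Pooled p̂ = (493+58)/(2842+265) = 551/3107 = 0.1773.
SE = √(0.145891 × 0.00412545) = 0.0245.
z = (0.1735 − 0.2189)/0.0245 = -0.0454/0.0245 = -1.85.
p-value = 2·P(Z > 1.851) ≈ 0.0642, so at α = 0.025 we fail to reject H₀.

z = -1.85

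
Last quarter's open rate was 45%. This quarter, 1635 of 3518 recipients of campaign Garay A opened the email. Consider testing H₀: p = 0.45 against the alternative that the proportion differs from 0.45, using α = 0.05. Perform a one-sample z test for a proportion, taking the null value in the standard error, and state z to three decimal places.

p̂ = 1635/3518 ≈ 0.464753.
SE = √(p₀(1−p₀)/n) = √(0.2475/3518) = 0.008388.
z = (0.464753 − 0.45)/0.008388 = 0.014753/0.008388 = 1.759.
Two-sided p-value ≈ 2·Φ(−1.759) = 0.0786; since p > α = 0.05, fail to reject H₀.

z = 1.759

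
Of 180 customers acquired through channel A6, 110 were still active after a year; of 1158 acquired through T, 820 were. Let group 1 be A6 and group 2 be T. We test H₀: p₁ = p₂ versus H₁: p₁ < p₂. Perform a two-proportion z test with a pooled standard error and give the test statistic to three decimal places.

z = -2.630

p̂₁ = 110/180 ≈ 0.61111, p̂₂ = 820/1158 ≈ 0.70812.
Pooled p̂ = (110+820)/(180+1158) = 930/1338 = 0.69507.
SE = √(p̂(1−p̂)(1/n₁+1/n₂)) = √(0.69507·0.30493·0.00641911) = √(0.00136052) = 0.03689.
z = (0.61111 − 0.70812)/0.03689 = -0.09701/0.03689 = -2.630.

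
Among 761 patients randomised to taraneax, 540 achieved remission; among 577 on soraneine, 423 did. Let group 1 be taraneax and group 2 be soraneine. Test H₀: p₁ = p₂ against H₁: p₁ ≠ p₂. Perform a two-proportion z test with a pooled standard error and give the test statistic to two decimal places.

p̂₁ = 540/761 ≈ 0.7096, p̂₂ = 423/577 ≈ 0.7331.
Pooled p̂ = (540+423)/(761+577) = 963/1338 = 0.7197.
SE = √(p̂(1−p̂)(1/n₁+1/n₂)) = √(0.7197·0.2803·0.00304716) = √(0.000614669) = 0.0248.
z = (0.7096 − 0.7331)/0.0248 = -0.0235/0.0248 = -0.95.

z = -0.95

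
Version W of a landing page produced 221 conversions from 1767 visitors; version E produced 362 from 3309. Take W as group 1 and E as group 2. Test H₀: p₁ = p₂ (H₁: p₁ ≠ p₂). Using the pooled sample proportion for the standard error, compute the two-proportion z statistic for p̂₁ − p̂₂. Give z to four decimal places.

z = 1.6682

p̂₁ = 221/1767 = 0.1250707, p̂₂ = 362/3309 = 0.1093986.
Pooled p̂ = (221+362)/(1767+3309) = 583/5076 = 0.1148542.
SE = √(0.101663 × 0.000868137) = 0.0093945.
z = (0.1250707 − 0.1093986)/0.0093945 = 0.0156721/0.0093945 = 1.6682.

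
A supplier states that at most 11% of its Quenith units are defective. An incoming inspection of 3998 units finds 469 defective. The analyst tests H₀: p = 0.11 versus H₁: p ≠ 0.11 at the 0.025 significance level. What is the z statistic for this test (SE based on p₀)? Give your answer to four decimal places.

z = 1.4770

p̂ = 469/3998 = 0.1173087.
Standard error under H₀: √(0.11×0.89/3998) = 0.0049485.
z = (0.1173087 − 0.11)/0.0049485 = 0.0073087/0.0049485 = 1.4770.
p-value = 2·P(Z > 1.477) ≈ 0.1397; since p > α = 0.025, fail to reject H₀.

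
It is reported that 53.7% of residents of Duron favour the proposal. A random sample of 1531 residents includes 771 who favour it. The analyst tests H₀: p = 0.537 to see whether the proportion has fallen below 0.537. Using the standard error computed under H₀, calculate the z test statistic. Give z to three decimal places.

z = -2.622

p̂ = 771/1531 ≈ 0.50359.
Under H₀, SE = √(0.537·0.463/1531) = √(0.000162398) = 0.01274.
z = (0.50359 − 0.537)/0.01274 = -0.03341/0.01274 = -2.622.
p-value = P(Z < -2.622) ≈ 0.0044.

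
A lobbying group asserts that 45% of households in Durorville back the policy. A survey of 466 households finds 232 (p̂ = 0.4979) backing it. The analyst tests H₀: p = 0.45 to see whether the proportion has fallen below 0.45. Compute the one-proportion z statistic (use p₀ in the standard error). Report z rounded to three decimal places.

z = 2.076

p̂ = 232/466 = 0.49785.
Under H₀, SE = √(0.45·0.55/466) = √(0.000531116) = 0.02305.
z = (0.49785 − 0.45)/0.02305 = 0.04785/0.02305 = 2.076.
p-value = P(Z < 2.076) ≈ 0.9811.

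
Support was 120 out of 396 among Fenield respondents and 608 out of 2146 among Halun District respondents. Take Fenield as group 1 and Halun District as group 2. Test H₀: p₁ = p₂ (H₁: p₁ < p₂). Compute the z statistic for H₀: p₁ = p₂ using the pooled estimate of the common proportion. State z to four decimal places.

p̂₁ = 120/396 ≈ 0.3030303, p̂₂ = 608/2146 ≈ 0.2833178.
Pooled p̂ = (120+608)/(396+2146) = 728/2542 = 0.2863887.
SE = √(p̂(1−p̂)(1/n₁+1/n₂)) = √(0.2863887·0.7136113·0.00299124) = √(0.000611319) = 0.0247249.
z = (0.3030303 − 0.2833178)/0.0247249 = 0.0197125/0.0247249 = 0.7973.
p-value = P(Z < 0.797) ≈ 0.7874.

z = 0.7973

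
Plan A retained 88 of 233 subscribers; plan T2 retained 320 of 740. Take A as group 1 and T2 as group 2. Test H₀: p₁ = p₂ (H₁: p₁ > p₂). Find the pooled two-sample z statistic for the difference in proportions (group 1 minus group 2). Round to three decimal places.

p̂₁ = 88/233 = 0.37768, p̂₂ = 320/740 = 0.43243.
Pooled p̂ = (88+320)/(233+740) = 408/973 = 0.41932.
SE = √(p̂(1−p̂)(1/n₁+1/n₂)) = √(0.41932·0.58068·0.0056432) = √(0.00137407) = 0.03707.
z = (0.37768 − 0.43243)/0.03707 = -0.05475/0.03707 = -1.477.

z = -1.477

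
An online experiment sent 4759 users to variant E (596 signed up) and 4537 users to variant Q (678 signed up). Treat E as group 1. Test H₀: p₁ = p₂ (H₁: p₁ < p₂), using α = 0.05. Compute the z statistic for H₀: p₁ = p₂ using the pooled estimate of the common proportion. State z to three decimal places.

p̂₁ = 596/4759 ≈ 0.125236, p̂₂ = 678/4537 ≈ 0.149438.
Pooled p̂ = (596+678)/(4759+4537) = 1274/9296 = 0.137048.
SE = √(p̂(1−p̂)(1/n₁+1/n₂)) = √(0.137048·0.862952·0.000430538) = √(5.0918e-05) = 0.007136.
z = (0.125236 − 0.149438)/0.007136 = -0.024202/0.007136 = -3.392.
p-value = P(Z < -3.392) ≈ 0.0003, so at α = 0.05 we reject H₀.

z = -3.392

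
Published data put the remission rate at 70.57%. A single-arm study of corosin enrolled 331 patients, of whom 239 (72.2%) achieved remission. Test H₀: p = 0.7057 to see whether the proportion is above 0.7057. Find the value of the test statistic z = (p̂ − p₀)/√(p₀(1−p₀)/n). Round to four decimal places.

z = 0.6529

p̂ = 239/331 ≈ 0.722054.
Under H₀, SE = √(0.7057·0.2943/331) = √(0.000627455) = 0.025049.
z = (0.722054 − 0.7057)/0.025049 = 0.016354/0.025049 = 0.6529.
p-value = P(Z > 0.653) ≈ 0.2569.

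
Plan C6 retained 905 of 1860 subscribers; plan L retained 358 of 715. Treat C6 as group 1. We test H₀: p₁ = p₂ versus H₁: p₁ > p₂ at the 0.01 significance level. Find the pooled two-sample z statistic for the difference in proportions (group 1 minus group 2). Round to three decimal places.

p̂₁ = 905/1860 ≈ 0.48656, p̂₂ = 358/715 ≈ 0.50070.
Pooled p̂ = (905+358)/(1860+715) = 1263/2575 = 0.49049.
SE = √(0.249909 × 0.00193624) = 0.02200.
z = (0.48656 − 0.50070)/0.02200 = -0.01414/0.02200 = -0.643.
p-value = P(Z > -0.643) ≈ 0.7398. With α = 0.01, fail to reject H₀.

z = -0.643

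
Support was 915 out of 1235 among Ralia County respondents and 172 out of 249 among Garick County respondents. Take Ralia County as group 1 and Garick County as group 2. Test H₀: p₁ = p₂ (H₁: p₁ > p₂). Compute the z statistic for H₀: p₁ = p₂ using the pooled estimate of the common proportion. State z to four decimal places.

p̂₁ = 915/1235 ≈ 0.740891, p̂₂ = 172/249 ≈ 0.690763.
Pooled p̂ = (915+172)/(1235+249) = 1087/1484 = 0.732480.
SE = √(p̂(1−p̂)(1/n₁+1/n₂)) = √(0.732480·0.267520·0.00482578) = √(0.000945627) = 0.030751.
z = (0.740891 − 0.690763)/0.030751 = 0.050128/0.030751 = 1.6301.

z = 1.6301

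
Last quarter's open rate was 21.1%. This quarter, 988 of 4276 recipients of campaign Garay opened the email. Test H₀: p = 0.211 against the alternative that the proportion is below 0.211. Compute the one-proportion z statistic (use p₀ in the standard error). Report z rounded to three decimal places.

z = 3.214

p̂ = 988/4276 ≈ 0.231057.
Standard error under H₀: √(0.211×0.789/4276) = 0.006240.
z = (0.231057 − 0.211)/0.006240 = 0.020057/0.006240 = 3.214.
p-value = P(Z < 3.214) ≈ 0.9993.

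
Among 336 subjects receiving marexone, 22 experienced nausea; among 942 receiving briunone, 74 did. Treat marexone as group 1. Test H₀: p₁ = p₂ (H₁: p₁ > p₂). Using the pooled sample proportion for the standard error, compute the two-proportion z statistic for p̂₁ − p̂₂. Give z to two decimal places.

z = -0.78

p̂₁ = 22/336 = 0.0655, p̂₂ = 74/942 = 0.0786.
Pooled p̂ = (22+74)/(336+942) = 96/1278 = 0.0751.
SE = √(0.0694748 × 0.00403776) = 0.0167.
z = (0.0655 − 0.0786)/0.0167 = -0.0131/0.0167 = -0.78.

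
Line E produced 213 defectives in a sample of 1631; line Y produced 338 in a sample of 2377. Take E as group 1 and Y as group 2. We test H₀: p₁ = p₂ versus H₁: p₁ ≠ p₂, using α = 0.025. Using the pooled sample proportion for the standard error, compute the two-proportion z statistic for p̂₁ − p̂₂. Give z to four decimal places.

z = -1.0478

p̂₁ = 213/1631 = 0.130595, p̂₂ = 338/2377 = 0.142196.
Pooled p̂ = (213+338)/(1631+2377) = 551/4008 = 0.137475.
SE = √(0.118576 × 0.00103382) = 0.011072.
z = (0.130595 − 0.142196)/0.011072 = -0.011601/0.011072 = -1.0478.
Two-sided p-value ≈ 2·Φ(−1.048) = 0.2947, so at α = 0.025 we fail to reject H₀.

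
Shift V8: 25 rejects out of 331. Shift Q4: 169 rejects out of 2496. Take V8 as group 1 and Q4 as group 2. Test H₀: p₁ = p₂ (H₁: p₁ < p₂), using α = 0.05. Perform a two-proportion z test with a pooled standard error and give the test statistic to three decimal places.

p̂₁ = 25/331 ≈ 0.07553, p̂₂ = 169/2496 ≈ 0.06771.
Pooled p̂ = (25+169)/(331+2496) = 194/2827 = 0.06862.
SE = √(p̂(1−p̂)(1/n₁+1/n₂)) = √(0.06862·0.93138·0.00342179) = √(0.000218703) = 0.01479.
z = (0.07553 − 0.06771)/0.01479 = 0.00782/0.01479 = 0.529.
p-value = P(Z < 0.529) ≈ 0.7015. With α = 0.05, fail to reject H₀.

z = 0.529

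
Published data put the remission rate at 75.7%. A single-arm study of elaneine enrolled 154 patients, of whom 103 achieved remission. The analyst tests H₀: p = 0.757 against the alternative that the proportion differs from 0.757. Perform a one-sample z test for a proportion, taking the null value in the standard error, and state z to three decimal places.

p̂ = 103/154 ≈ 0.66883.
Standard error under H₀: √(0.757×0.243/154) = 0.03456.
z = (0.66883 − 0.757)/0.03456 = -0.08817/0.03456 = -2.551.
Two-sided p-value ≈ 2·Φ(−2.551) = 0.0107.

z = -2.551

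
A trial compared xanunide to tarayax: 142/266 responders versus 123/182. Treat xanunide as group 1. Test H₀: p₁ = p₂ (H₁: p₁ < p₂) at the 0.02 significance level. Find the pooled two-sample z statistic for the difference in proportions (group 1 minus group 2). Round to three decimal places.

z = -3.003

p̂₁ = 142/266 = 0.53383, p̂₂ = 123/182 = 0.67582.
Pooled p̂ = (142+123)/(266+182) = 265/448 = 0.59152.
SE = √(p̂(1−p̂)(1/n₁+1/n₂)) = √(0.59152·0.40848·0.0092539) = √(0.00223597) = 0.04729.
z = (0.53383 − 0.67582)/0.04729 = -0.14199/0.04729 = -3.003.
p-value = P(Z < -3.003) ≈ 0.0013, so at α = 0.02 we reject H₀.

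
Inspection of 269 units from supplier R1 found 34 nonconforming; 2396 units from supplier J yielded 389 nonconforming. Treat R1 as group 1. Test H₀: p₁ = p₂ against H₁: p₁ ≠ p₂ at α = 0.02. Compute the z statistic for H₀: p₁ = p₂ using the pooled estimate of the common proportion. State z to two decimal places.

p̂₁ = 34/269 ≈ 0.1264, p̂₂ = 389/2396 ≈ 0.1624.
Pooled p̂ = (34+389)/(269+2396) = 423/2665 = 0.1587.
SE = √(p̂(1−p̂)(1/n₁+1/n₂)) = √(0.1587·0.8413·0.00413483) = √(0.000552128) = 0.0235.
z = (0.1264 − 0.1624)/0.0235 = -0.0360/0.0235 = -1.53.
p-value = 2·P(Z > 1.530) ≈ 0.1259; since p > α = 0.02, fail to reject H₀.

z = -1.53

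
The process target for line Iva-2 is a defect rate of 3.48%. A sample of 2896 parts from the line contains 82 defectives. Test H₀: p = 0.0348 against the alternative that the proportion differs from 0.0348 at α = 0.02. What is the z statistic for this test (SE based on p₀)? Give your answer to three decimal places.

p̂ = 82/2896 = 0.028315.
Standard error under H₀: √(0.0348×0.9652/2896) = 0.003406.
z = (0.028315 − 0.0348)/0.003406 = -0.006485/0.003406 = -1.904.
p-value = 2·P(Z > 1.904) ≈ 0.0569. With α = 0.02, fail to reject H₀.

z = -1.904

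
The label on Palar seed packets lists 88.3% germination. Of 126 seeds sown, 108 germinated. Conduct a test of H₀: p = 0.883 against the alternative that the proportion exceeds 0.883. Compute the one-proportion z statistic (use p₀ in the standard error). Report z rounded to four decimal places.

p̂ = 108/126 ≈ 0.857143.
SE = √(p₀(1−p₀)/n) = √(0.10331/126) = 0.028634.
z = (0.857143 − 0.883)/0.028634 = -0.025857/0.028634 = -0.9030.

z = -0.9030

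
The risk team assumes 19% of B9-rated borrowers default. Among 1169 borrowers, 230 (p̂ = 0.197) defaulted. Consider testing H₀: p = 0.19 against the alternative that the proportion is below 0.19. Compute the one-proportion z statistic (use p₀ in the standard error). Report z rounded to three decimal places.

p̂ = 230/1169 = 0.19675.
Standard error under H₀: √(0.19×0.81/1169) = 0.01147.
z = (0.19675 − 0.19)/0.01147 = 0.00675/0.01147 = 0.588.

z = 0.588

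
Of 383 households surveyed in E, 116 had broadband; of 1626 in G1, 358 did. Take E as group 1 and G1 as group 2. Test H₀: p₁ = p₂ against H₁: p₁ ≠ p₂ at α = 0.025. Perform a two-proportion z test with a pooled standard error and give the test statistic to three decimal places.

p̂₁ = 116/383 = 0.30287, p̂₂ = 358/1626 = 0.22017.
Pooled p̂ = (116+358)/(383+1626) = 474/2009 = 0.23594.
SE = √(0.180271 × 0.00322597) = 0.02412.
z = (0.30287 − 0.22017)/0.02412 = 0.08270/0.02412 = 3.429.
p-value = 2·P(Z > 3.429) ≈ 0.0006, so at α = 0.025 we reject H₀.

z = 3.429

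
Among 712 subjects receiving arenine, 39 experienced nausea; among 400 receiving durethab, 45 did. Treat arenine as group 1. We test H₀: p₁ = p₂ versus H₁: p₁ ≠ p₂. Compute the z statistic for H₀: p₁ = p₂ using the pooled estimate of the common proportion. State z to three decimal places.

z = -3.496

p̂₁ = 39/712 = 0.05478, p̂₂ = 45/400 = 0.11250.
Pooled p̂ = (39+45)/(712+400) = 84/1112 = 0.07554.
SE = √(0.0698333 × 0.00390449) = 0.01651.
z = (0.05478 − 0.11250)/0.01651 = -0.05772/0.01651 = -3.496.
Two-sided p-value ≈ 2·Φ(−3.496) = 0.0005.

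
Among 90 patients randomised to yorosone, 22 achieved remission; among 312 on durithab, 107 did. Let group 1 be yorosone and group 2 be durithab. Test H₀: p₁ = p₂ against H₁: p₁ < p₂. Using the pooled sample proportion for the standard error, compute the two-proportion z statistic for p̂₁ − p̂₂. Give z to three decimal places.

p̂₁ = 22/90 ≈ 0.24444, p̂₂ = 107/312 ≈ 0.34295.
Pooled p̂ = (22+107)/(90+312) = 129/402 = 0.32090.
SE = √(0.217922 × 0.0143162) = 0.05586.
z = (0.24444 − 0.34295)/0.05586 = -0.09851/0.05586 = -1.764.
p-value = P(Z < -1.764) ≈ 0.0389.

z = -1.764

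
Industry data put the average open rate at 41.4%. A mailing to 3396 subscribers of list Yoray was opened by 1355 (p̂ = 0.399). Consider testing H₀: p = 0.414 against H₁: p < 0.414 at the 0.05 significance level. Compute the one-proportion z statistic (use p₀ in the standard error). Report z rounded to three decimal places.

z = -1.775

p̂ = 1355/3396 ≈ 0.39900.
Standard error under H₀: √(0.414×0.586/3396) = 0.00845.
z = (0.39900 − 0.414)/0.00845 = -0.01500/0.00845 = -1.775.
p-value = P(Z < -1.775) ≈ 0.0380. With α = 0.05, reject H₀.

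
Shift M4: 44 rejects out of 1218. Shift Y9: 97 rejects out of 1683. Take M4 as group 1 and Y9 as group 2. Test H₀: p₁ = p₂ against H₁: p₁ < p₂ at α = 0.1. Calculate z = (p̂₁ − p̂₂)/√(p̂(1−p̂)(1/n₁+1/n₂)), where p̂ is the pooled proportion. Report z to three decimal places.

p̂₁ = 44/1218 = 0.036125, p̂₂ = 97/1683 = 0.057635.
Pooled p̂ = (44+97)/(1218+1683) = 141/2901 = 0.048604.
SE = √(0.0462416 × 0.0014152) = 0.008090.
z = (0.036125 − 0.057635)/0.008090 = -0.021510/0.008090 = -2.659.
p-value = P(Z < -2.659) ≈ 0.0039; since p < α = 0.1, reject H₀.

z = -2.659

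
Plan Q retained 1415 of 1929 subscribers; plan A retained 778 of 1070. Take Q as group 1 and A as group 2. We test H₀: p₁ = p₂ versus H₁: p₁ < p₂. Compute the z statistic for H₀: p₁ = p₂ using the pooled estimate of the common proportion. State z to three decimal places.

p̂₁ = 1415/1929 = 0.73354, p̂₂ = 778/1070 = 0.72710.
Pooled p̂ = (1415+778)/(1929+1070) = 2193/2999 = 0.73124.
SE = √(0.196526 × 0.00145298) = 0.01690.
z = (0.73354 − 0.72710)/0.01690 = 0.00644/0.01690 = 0.381.

z = 0.381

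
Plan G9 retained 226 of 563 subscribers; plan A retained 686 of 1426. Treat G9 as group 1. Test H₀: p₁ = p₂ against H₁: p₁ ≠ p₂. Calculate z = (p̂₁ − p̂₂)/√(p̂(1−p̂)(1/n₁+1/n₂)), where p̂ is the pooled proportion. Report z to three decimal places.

z = -3.211

p̂₁ = 226/563 ≈ 0.401421, p̂₂ = 686/1426 ≈ 0.481066.
Pooled p̂ = (226+686)/(563+1426) = 912/1989 = 0.458522.
SE = √(p̂(1−p̂)(1/n₁+1/n₂)) = √(0.458522·0.541478·0.00247746) = √(0.000615103) = 0.024801.
z = (0.401421 − 0.481066)/0.024801 = -0.079645/0.024801 = -3.211.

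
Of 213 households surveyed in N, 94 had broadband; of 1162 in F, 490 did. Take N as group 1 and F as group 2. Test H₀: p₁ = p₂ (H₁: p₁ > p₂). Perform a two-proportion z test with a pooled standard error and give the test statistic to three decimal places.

p̂₁ = 94/213 ≈ 0.44131, p̂₂ = 490/1162 ≈ 0.42169.
Pooled p̂ = (94+490)/(213+1162) = 584/1375 = 0.42473.
SE = √(0.244334 × 0.00555542) = 0.03684.
z = (0.44131 − 0.42169)/0.03684 = 0.01962/0.03684 = 0.533.
p-value = P(Z > 0.533) ≈ 0.2971.

z = 0.533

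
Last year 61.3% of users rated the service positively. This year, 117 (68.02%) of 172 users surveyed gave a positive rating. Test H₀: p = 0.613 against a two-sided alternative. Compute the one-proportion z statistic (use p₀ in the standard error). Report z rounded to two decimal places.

p̂ = 117/172 ≈ 0.6802.
Standard error under H₀: √(0.613×0.387/172) = 0.0371.
z = (0.6802 − 0.613)/0.0371 = 0.0672/0.0371 = 1.81.

z = 1.81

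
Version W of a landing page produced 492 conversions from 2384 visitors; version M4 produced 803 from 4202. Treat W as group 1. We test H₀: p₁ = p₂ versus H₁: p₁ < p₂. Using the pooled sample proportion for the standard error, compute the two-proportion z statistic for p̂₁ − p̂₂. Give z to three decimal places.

z = 1.499

p̂₁ = 492/2384 ≈ 0.206376, p̂₂ = 803/4202 ≈ 0.191099.
Pooled p̂ = (492+803)/(2384+4202) = 1295/6586 = 0.196629.
SE = √(0.157966 × 0.000657445) = 0.010191.
z = (0.206376 − 0.191099)/0.010191 = 0.015277/0.010191 = 1.499.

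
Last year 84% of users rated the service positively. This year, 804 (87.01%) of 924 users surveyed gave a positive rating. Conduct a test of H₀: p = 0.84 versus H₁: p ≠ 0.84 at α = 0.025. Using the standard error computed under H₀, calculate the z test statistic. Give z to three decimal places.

p̂ = 804/924 = 0.87013.
SE = √(p₀(1−p₀)/n) = √(0.1344/924) = 0.01206.
z = (0.87013 − 0.84)/0.01206 = 0.03013/0.01206 = 2.498.
Two-sided p-value ≈ 2·Φ(−2.498) = 0.0125, so at α = 0.025 we reject H₀.

z = 2.498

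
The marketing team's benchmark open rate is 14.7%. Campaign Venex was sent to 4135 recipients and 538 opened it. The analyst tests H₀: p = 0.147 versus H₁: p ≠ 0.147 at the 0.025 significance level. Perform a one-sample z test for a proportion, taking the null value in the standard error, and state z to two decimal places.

p̂ = 538/4135 = 0.1301.
Under H₀, SE = √(0.147·0.853/4135) = √(3.03243e-05) = 0.0055.
z = (0.1301 − 0.147)/0.0055 = -0.0169/0.0055 = -3.07.
p-value = 2·P(Z > 3.067) ≈ 0.0022, so at α = 0.025 we reject H₀.

z = -3.07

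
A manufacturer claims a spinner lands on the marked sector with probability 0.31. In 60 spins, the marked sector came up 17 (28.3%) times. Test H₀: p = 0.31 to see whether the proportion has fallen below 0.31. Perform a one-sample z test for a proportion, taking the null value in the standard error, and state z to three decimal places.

z = -0.447

p̂ = 17/60 = 0.28333.
Under H₀, SE = √(0.31·0.69/60) = √(0.003565) = 0.05971.
z = (0.28333 − 0.31)/0.05971 = -0.02667/0.05971 = -0.447.
p-value = P(Z < -0.447) ≈ 0.3276.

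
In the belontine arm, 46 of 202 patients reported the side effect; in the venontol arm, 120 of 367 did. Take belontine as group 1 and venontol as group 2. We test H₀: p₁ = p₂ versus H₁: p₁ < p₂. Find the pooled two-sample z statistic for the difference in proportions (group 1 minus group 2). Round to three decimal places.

p̂₁ = 46/202 ≈ 0.227723, p̂₂ = 120/367 ≈ 0.326975.
Pooled p̂ = (46+120)/(202+367) = 166/569 = 0.291740.
SE = √(p̂(1−p̂)(1/n₁+1/n₂)) = √(0.291740·0.708260·0.00767529) = √(0.00158593) = 0.039824.
z = (0.227723 − 0.326975)/0.039824 = -0.099252/0.039824 = -2.492.
p-value = P(Z < -2.492) ≈ 0.0063.

z = -2.492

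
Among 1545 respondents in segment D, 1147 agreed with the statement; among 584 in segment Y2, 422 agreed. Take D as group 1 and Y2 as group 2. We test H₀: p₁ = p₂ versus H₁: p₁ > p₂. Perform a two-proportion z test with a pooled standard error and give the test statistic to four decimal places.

z = 0.9254

p̂₁ = 1147/1545 = 0.742395, p̂₂ = 422/584 = 0.722603.
Pooled p̂ = (1147+422)/(1545+584) = 1569/2129 = 0.736966.
SE = √(p̂(1−p̂)(1/n₁+1/n₂)) = √(0.736966·0.263034·0.00235958) = √(0.000457398) = 0.021387.
z = (0.742395 − 0.722603)/0.021387 = 0.019792/0.021387 = 0.9254.
p-value = P(Z > 0.925) ≈ 0.1774.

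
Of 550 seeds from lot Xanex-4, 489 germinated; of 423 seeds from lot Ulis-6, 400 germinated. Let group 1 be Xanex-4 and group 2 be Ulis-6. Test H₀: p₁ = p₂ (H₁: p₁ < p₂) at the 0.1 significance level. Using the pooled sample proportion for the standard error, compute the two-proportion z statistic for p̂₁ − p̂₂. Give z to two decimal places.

z = -3.11

p̂₁ = 489/550 = 0.88909, p̂₂ = 400/423 = 0.94563.
Pooled p̂ = (489+400)/(550+423) = 889/973 = 0.91367.
SE = √(p̂(1−p̂)(1/n₁+1/n₂)) = √(0.91367·0.08633·0.00418225) = √(0.000329887) = 0.01816.
z = (0.88909 − 0.94563)/0.01816 = -0.05654/0.01816 = -3.11.
p-value = P(Z < -3.113) ≈ 0.0009. With α = 0.1, reject H₀.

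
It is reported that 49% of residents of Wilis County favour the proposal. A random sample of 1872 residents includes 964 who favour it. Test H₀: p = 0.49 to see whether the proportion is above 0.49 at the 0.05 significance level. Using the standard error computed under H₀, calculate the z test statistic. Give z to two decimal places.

z = 2.16

p̂ = 964/1872 = 0.5150.
SE = √(p₀(1−p₀)/n) = √(0.2499/1872) = 0.0116.
z = (0.5150 − 0.49)/0.0116 = 0.0250/0.0116 = 2.16.
p-value = P(Z > 2.160) ≈ 0.0154, so at α = 0.05 we reject H₀.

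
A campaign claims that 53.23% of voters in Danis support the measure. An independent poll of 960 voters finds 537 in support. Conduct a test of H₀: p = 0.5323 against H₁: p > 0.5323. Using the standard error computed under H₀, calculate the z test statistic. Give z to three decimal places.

z = 1.681

p̂ = 537/960 ≈ 0.55937.
Standard error under H₀: √(0.5323×0.4677/960) = 0.01610.
z = (0.55937 − 0.5323)/0.01610 = 0.02707/0.01610 = 1.681.
p-value = P(Z > 1.681) ≈ 0.0464.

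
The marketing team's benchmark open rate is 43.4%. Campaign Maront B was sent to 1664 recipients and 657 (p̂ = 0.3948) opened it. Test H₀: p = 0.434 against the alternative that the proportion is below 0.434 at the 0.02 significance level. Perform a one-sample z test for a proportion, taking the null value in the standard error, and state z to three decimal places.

z = -3.224

p̂ = 657/1664 ≈ 0.39483.
Standard error under H₀: √(0.434×0.566/1664) = 0.01215.
z = (0.39483 − 0.434)/0.01215 = -0.03917/0.01215 = -3.224.
p-value = P(Z < -3.224) ≈ 0.0006, so at α = 0.02 we reject H₀.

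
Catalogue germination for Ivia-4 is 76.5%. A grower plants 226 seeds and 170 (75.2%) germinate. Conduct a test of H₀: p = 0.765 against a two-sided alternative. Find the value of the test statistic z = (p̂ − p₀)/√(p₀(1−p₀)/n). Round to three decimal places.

p̂ = 170/226 ≈ 0.752212.
Under H₀, SE = √(0.765·0.235/226) = √(0.000795465) = 0.028204.
z = (0.752212 − 0.765)/0.028204 = -0.012788/0.028204 = -0.453.
Two-sided p-value ≈ 2·Φ(−0.453) = 0.6503.

z = -0.453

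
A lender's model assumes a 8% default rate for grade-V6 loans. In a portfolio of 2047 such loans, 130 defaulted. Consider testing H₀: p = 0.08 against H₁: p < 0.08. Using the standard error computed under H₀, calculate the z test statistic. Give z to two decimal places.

p̂ = 130/2047 = 0.0635.
Standard error under H₀: √(0.08×0.92/2047) = 0.0060.
z = (0.0635 − 0.08)/0.0060 = -0.0165/0.0060 = -2.75.
p-value = P(Z < -2.750) ≈ 0.0030.

z = -2.75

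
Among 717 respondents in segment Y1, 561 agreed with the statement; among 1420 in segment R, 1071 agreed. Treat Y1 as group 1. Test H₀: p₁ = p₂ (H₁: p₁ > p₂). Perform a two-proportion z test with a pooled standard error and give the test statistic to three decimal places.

p̂₁ = 561/717 ≈ 0.78243, p̂₂ = 1071/1420 ≈ 0.75423.
Pooled p̂ = (561+1071)/(717+1420) = 1632/2137 = 0.76369.
SE = √(0.180469 × 0.00209893) = 0.01946.
z = (0.78243 − 0.75423)/0.01946 = 0.02820/0.01946 = 1.449.
p-value = P(Z > 1.449) ≈ 0.0737.

z = 1.449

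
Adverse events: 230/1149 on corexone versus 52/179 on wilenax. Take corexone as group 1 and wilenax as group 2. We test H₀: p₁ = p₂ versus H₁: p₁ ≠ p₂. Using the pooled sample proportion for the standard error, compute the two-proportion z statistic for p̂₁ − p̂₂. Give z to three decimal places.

p̂₁ = 230/1149 = 0.20017, p̂₂ = 52/179 = 0.29050.
Pooled p̂ = (230+52)/(1149+179) = 282/1328 = 0.21235.
SE = √(0.167257 × 0.00645691) = 0.03286.
z = (0.20017 − 0.29050)/0.03286 = -0.09033/0.03286 = -2.749.
Two-sided p-value ≈ 2·Φ(−2.749) = 0.0060.

z = -2.749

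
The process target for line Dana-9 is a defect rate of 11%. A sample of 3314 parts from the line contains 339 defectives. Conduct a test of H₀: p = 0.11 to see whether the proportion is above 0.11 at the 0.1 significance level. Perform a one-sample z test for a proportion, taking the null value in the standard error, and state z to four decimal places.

p̂ = 339/3314 ≈ 0.1022933.
Under H₀, SE = √(0.11·0.89/3314) = √(2.95413e-05) = 0.0054352.
z = (0.1022933 − 0.11)/0.0054352 = -0.0077067/0.0054352 = -1.4179.
p-value = P(Z > -1.418) ≈ 0.9219, so at α = 0.1 we fail to reject H₀.

z = -1.4179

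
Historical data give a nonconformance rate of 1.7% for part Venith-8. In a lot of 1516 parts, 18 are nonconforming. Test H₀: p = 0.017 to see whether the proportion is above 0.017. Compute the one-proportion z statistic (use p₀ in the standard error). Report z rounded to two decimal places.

z = -1.54

p̂ = 18/1516 ≈ 0.011873.
Standard error under H₀: √(0.017×0.983/1516) = 0.003320.
z = (0.011873 − 0.017)/0.003320 = -0.005127/0.003320 = -1.54.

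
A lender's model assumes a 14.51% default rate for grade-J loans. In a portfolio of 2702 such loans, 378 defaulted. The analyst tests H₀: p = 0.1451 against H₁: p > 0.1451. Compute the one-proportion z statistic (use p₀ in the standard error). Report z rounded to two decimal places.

p̂ = 378/2702 ≈ 0.13990.
Under H₀, SE = √(0.1451·0.8549/2702) = √(4.5909e-05) = 0.00678.
z = (0.13990 − 0.1451)/0.00678 = -0.00520/0.00678 = -0.77.
p-value = P(Z > -0.768) ≈ 0.7788.

z = -0.77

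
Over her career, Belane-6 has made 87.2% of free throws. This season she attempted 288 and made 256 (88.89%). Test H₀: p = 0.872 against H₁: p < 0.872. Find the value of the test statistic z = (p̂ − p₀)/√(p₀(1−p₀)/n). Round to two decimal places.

p̂ = 256/288 = 0.8889.
Under H₀, SE = √(0.872·0.128/288) = √(0.000387556) = 0.0197.
z = (0.8889 − 0.872)/0.0197 = 0.0169/0.0197 = 0.86.

z = 0.86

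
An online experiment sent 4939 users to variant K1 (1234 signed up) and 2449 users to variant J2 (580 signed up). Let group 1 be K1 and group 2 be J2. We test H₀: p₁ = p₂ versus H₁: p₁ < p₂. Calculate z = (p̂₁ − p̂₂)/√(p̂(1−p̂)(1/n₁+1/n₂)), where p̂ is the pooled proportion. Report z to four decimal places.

z = 1.2237

p̂₁ = 1234/4939 ≈ 0.249848, p̂₂ = 580/2449 ≈ 0.236831.
Pooled p̂ = (1234+580)/(4939+2449) = 1814/7388 = 0.245533.
SE = √(p̂(1−p̂)(1/n₁+1/n₂)) = √(0.245533·0.754467·0.0006108) = √(0.000113149) = 0.010637.
z = (0.249848 − 0.236831)/0.010637 = 0.013017/0.010637 = 1.2237.
p-value = P(Z < 1.224) ≈ 0.8895.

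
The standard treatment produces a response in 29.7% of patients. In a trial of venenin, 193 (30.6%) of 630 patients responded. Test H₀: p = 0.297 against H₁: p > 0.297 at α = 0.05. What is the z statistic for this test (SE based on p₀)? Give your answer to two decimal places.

p̂ = 193/630 = 0.3063.
Under H₀, SE = √(0.297·0.703/630) = √(0.000331414) = 0.0182.
z = (0.3063 − 0.297)/0.0182 = 0.0093/0.0182 = 0.51.
p-value = P(Z > 0.514) ≈ 0.3038. With α = 0.05, fail to reject H₀.

z = 0.51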